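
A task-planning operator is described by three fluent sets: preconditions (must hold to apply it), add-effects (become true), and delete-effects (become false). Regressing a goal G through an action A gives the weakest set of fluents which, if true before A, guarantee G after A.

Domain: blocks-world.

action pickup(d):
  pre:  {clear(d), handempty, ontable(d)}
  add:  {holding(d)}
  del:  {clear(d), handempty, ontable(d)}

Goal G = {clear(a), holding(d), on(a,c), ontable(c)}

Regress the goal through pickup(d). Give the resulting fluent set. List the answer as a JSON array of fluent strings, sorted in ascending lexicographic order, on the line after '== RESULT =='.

Compute (G \ add) ∪ pre:
  G ∩ del = {}  (empty — regression defined)
  G \ add = {clear(a), holding(d), on(a,c), ontable(c)} \ {holding(d)} = {clear(a), on(a,c), ontable(c)}
  ∪ pre   = {clear(a), on(a,c), ontable(c)} ∪ {clear(d), handempty, ontable(d)}
          = {clear(a), clear(d), handempty, on(a,c), ontable(c), ontable(d)}

== RESULT ==
["clear(a)", "clear(d)", "handempty", "on(a,c)", "ontable(c)", "ontable(d)"]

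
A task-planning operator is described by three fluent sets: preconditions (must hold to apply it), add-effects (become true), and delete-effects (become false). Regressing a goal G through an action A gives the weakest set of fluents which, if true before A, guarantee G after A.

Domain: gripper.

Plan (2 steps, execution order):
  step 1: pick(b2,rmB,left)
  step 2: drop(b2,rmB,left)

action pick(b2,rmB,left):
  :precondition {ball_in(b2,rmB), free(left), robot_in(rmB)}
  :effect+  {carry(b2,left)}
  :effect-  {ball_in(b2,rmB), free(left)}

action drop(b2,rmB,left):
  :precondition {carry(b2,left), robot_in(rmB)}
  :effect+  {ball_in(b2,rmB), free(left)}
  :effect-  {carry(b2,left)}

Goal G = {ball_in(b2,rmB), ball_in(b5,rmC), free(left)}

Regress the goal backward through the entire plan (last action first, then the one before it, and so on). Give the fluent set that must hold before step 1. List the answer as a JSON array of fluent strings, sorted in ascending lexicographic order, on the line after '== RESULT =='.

Regress step by step:
  through step 2 (drop(b2,rmB,left)): drop {ball_in(b2,rmB), free(left)}, keep {ball_in(b5,rmC)}, require {carry(b2,left), robot_in(rmB)}
    → {ball_in(b5,rmC), carry(b2,left), robot_in(rmB)}
  through step 1 (pick(b2,rmB,left)): drop {carry(b2,left)}, keep {ball_in(b5,rmC), robot_in(rmB)}, require {ball_in(b2,rmB), free(left), robot_in(rmB)}
    → {ball_in(b2,rmB), ball_in(b5,rmC), free(left), robot_in(rmB)}

== RESULT ==
["ball_in(b2,rmB)", "ball_in(b5,rmC)", "free(left)", "robot_in(rmB)"]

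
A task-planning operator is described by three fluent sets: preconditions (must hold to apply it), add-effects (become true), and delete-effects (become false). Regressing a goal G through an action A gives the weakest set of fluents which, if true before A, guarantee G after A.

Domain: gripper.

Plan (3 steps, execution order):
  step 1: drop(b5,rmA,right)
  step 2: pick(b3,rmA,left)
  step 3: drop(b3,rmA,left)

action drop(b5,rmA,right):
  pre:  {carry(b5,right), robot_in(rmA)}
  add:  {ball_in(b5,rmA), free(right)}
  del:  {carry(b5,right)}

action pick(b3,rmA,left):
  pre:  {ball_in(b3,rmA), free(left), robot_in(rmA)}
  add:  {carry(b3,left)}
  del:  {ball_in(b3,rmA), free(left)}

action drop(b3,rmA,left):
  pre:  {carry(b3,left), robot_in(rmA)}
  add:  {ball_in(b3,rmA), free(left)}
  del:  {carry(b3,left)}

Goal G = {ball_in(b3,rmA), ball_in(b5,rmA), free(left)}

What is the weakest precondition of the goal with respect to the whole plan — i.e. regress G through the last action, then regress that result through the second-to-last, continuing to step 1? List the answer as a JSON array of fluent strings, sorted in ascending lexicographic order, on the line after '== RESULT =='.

Regress step by step:
  through step 3 (drop(b3,rmA,left)): drop {ball_in(b3,rmA), free(left)}, keep {ball_in(b5,rmA)}, require {carry(b3,left), robot_in(rmA)}
    → {ball_in(b5,rmA), carry(b3,left), robot_in(rmA)}
  through step 2 (pick(b3,rmA,left)): drop {carry(b3,left)}, keep {ball_in(b5,rmA), robot_in(rmA)}, require {ball_in(b3,rmA), free(left), robot_in(rmA)}
    → {ball_in(b3,rmA), ball_in(b5,rmA), free(left), robot_in(rmA)}
  through step 1 (drop(b5,rmA,right)): drop {ball_in(b5,rmA)}, keep {ball_in(b3,rmA), free(left), robot_in(rmA)}, require {carry(b5,right), robot_in(rmA)}
    → {ball_in(b3,rmA), carry(b5,right), free(left), robot_in(rmA)}

== RESULT ==
["ball_in(b3,rmA)", "carry(b5,right)", "free(left)", "robot_in(rmA)"]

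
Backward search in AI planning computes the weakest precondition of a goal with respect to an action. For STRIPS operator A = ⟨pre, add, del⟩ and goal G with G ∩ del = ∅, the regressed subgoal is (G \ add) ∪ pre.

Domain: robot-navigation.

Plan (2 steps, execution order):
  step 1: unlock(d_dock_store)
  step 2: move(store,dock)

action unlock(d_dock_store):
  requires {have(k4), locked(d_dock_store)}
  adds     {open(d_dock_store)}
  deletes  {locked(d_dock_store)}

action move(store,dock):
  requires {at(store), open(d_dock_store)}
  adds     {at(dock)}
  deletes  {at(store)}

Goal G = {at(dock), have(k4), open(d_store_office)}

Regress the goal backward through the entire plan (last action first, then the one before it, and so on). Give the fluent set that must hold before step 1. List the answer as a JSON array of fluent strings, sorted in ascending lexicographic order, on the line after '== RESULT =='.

Regress step by step:
  through step 2 (move(store,dock)): drop {at(dock)}, keep {have(k4), open(d_store_office)}, require {at(store), open(d_dock_store)}
    → {at(store), have(k4), open(d_dock_store), open(d_store_office)}
  through step 1 (unlock(d_dock_store)): drop {open(d_dock_store)}, keep {at(store), have(k4), open(d_store_office)}, require {have(k4), locked(d_dock_store)}
    → {at(store), have(k4), locked(d_dock_store), open(d_store_office)}

== RESULT ==
["at(store)", "have(k4)", "locked(d_dock_store)", "open(d_store_office)"]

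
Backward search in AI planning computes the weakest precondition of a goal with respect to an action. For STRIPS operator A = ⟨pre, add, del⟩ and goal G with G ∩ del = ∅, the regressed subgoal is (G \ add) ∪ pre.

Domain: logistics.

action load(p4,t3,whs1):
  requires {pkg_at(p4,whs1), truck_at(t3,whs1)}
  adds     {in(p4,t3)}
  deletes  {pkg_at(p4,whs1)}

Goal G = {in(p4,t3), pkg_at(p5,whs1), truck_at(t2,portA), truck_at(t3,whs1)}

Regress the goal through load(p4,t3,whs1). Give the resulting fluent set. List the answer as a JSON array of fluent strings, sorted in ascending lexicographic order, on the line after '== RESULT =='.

Compute (G \ add) ∪ pre:
  G ∩ del = {}  (empty — regression defined)
  G \ add = {in(p4,t3), pkg_at(p5,whs1), truck_at(t2,portA), truck_at(t3,whs1)} \ {in(p4,t3)} = {pkg_at(p5,whs1), truck_at(t2,portA), truck_at(t3,whs1)}
  ∪ pre   = {pkg_at(p5,whs1), truck_at(t2,portA), truck_at(t3,whs1)} ∪ {pkg_at(p4,whs1), truck_at(t3,whs1)}
          = {pkg_at(p4,whs1), pkg_at(p5,whs1), truck_at(t2,portA), truck_at(t3,whs1)}

== RESULT ==
["pkg_at(p4,whs1)", "pkg_at(p5,whs1)", "truck_at(t2,portA)", "truck_at(t3,whs1)"]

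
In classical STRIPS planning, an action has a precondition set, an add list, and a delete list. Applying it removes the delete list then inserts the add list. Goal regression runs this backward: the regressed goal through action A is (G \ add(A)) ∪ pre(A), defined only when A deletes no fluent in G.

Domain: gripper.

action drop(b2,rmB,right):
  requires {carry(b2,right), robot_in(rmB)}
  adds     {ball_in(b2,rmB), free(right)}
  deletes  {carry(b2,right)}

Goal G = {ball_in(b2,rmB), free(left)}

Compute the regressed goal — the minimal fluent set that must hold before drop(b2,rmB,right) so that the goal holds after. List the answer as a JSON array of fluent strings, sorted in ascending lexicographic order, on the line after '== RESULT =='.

Compute (G \ add) ∪ pre:
  G ∩ del = {}  (empty — regression defined)
  G \ add = {ball_in(b2,rmB), free(left)} \ {ball_in(b2,rmB), free(right)} = {free(left)}
  ∪ pre   = {free(left)} ∪ {carry(b2,right), robot_in(rmB)}
          = {carry(b2,right), free(left), robot_in(rmB)}

== RESULT ==
["carry(b2,right)", "free(left)", "robot_in(rmB)"]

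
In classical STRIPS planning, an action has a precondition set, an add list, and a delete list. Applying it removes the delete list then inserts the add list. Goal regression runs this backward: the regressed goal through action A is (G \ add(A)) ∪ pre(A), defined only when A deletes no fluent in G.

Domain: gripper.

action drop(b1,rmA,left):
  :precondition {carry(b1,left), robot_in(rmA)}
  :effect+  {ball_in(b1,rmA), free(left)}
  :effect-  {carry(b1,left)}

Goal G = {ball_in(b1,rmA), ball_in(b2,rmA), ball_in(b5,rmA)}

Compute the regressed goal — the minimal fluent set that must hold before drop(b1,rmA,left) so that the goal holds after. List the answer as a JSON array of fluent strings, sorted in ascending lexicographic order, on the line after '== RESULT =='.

Regress:
  G ∩ del = {}  (empty — regression defined)
  G \ add = {ball_in(b1,rmA), ball_in(b2,rmA), ball_in(b5,rmA)} \ {ball_in(b1,rmA), free(left)} = {ball_in(b2,rmA), ball_in(b5,rmA)}
  ∪ pre   = {ball_in(b2,rmA), ball_in(b5,rmA)} ∪ {carry(b1,left), robot_in(rmA)}
          = {ball_in(b2,rmA), ball_in(b5,rmA), carry(b1,left), robot_in(rmA)}

== RESULT ==
["ball_in(b2,rmA)", "ball_in(b5,rmA)", "carry(b1,left)", "robot_in(rmA)"]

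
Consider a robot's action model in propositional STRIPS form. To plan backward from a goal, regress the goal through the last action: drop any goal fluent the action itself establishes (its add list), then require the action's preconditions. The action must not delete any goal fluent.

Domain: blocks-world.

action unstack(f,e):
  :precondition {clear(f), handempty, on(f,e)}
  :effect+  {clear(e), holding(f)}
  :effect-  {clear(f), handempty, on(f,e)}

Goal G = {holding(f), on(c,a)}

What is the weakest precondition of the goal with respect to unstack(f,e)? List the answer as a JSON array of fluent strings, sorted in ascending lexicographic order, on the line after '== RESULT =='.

Regress:
  G ∩ del = {}  (empty — regression defined)
  G \ add = {holding(f), on(c,a)} \ {clear(e), holding(f)} = {on(c,a)}
  ∪ pre   = {on(c,a)} ∪ {clear(f), handempty, on(f,e)}
          = {clear(f), handempty, on(c,a), on(f,e)}

== RESULT ==
["clear(f)", "handempty", "on(c,a)", "on(f,e)"]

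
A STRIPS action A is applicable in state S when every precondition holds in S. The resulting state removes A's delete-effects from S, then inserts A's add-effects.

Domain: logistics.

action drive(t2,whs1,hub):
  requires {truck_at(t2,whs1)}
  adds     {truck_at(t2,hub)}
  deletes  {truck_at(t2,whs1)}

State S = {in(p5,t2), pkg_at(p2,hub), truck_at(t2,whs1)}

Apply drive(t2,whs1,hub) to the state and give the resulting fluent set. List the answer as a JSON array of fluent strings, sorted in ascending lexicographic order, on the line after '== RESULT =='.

Compute (S \ del) ∪ add:
  pre ⊆ S: {truck_at(t2,whs1)} ⊆ S  — applicable
  S \ del = {in(p5,t2), pkg_at(p2,hub)}
  ∪ add   = {in(p5,t2), pkg_at(p2,hub), truck_at(t2,hub)}

== RESULT ==
["in(p5,t2)", "pkg_at(p2,hub)", "truck_at(t2,hub)"]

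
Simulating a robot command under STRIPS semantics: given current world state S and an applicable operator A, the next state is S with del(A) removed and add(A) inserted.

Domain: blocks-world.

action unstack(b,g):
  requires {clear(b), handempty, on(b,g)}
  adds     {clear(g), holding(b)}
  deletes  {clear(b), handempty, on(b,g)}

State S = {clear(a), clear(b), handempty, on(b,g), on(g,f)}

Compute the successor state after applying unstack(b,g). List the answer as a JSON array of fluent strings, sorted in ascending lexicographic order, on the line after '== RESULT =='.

Progress:
  pre ⊆ S: {clear(b), handempty, on(b,g)} ⊆ S  — applicable
  S \ del = {clear(a), on(g,f)}
  ∪ add   = {clear(a), clear(g), holding(b), on(g,f)}

== RESULT ==
["clear(a)", "clear(g)", "holding(b)", "on(g,f)"]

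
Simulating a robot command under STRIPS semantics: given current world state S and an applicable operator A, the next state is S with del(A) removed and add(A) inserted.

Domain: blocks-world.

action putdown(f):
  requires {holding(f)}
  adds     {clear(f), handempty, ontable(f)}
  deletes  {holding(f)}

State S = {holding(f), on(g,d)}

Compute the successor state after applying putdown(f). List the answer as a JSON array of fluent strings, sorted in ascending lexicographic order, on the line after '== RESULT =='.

Compute (S \ del) ∪ add:
  pre ⊆ S: {holding(f)} ⊆ S  — applicable
  S \ del = {on(g,d)}
  ∪ add   = {clear(f), handempty, on(g,d), ontable(f)}

== RESULT ==
["clear(f)", "handempty", "on(g,d)", "ontable(f)"]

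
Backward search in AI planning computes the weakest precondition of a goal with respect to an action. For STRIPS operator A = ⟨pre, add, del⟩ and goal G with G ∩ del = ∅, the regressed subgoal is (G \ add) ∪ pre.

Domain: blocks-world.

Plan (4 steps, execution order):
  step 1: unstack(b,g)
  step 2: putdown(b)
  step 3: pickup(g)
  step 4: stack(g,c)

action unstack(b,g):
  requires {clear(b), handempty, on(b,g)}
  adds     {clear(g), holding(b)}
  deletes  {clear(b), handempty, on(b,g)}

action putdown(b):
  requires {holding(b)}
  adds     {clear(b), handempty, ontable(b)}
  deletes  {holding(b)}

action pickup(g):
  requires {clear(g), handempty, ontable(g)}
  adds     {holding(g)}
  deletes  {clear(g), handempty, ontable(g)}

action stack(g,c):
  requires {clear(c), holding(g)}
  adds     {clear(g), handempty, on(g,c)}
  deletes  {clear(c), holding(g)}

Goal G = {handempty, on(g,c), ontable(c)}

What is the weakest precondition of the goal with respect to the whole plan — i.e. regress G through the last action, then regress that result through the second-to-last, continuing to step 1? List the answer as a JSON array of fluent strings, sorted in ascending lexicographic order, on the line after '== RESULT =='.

Work backward from the goal:
  through step 4 (stack(g,c)): drop {handempty, on(g,c)}, keep {ontable(c)}, require {clear(c), holding(g)}
    → {clear(c), holding(g), ontable(c)}
  through step 3 (pickup(g)): drop {holding(g)}, keep {clear(c), ontable(c)}, require {clear(g), handempty, ontable(g)}
    → {clear(c), clear(g), handempty, ontable(c), ontable(g)}
  through step 2 (putdown(b)): drop {handempty}, keep {clear(c), clear(g), ontable(c), ontable(g)}, require {holding(b)}
    → {clear(c), clear(g), holding(b), ontable(c), ontable(g)}
  through step 1 (unstack(b,g)): drop {clear(g), holding(b)}, keep {clear(c), ontable(c), ontable(g)}, require {clear(b), handempty, on(b,g)}
    → {clear(b), clear(c), handempty, on(b,g), ontable(c), ontable(g)}

== RESULT ==
["clear(b)", "clear(c)", "handempty", "on(b,g)", "ontable(c)", "ontable(g)"]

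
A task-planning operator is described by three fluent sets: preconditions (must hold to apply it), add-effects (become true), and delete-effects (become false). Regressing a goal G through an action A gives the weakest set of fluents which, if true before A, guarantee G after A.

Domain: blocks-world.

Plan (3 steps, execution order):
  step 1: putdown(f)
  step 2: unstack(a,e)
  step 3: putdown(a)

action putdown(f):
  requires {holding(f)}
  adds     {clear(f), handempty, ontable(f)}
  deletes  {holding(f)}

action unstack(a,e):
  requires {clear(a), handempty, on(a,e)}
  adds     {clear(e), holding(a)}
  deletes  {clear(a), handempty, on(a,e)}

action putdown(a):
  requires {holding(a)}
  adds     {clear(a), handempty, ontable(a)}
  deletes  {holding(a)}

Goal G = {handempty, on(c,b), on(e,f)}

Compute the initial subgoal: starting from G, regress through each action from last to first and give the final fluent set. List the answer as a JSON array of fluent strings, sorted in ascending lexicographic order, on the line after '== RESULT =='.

Regress step by step:
  through step 3 (putdown(a)): drop {handempty}, keep {on(c,b), on(e,f)}, require {holding(a)}
    → {holding(a), on(c,b), on(e,f)}
  through step 2 (unstack(a,e)): drop {holding(a)}, keep {on(c,b), on(e,f)}, require {clear(a), handempty, on(a,e)}
    → {clear(a), handempty, on(a,e), on(c,b), on(e,f)}
  through step 1 (putdown(f)): drop {handempty}, keep {clear(a), on(a,e), on(c,b), on(e,f)}, require {holding(f)}
    → {clear(a), holding(f), on(a,e), on(c,b), on(e,f)}

== RESULT ==
["clear(a)", "holding(f)", "on(a,e)", "on(c,b)", "on(e,f)"]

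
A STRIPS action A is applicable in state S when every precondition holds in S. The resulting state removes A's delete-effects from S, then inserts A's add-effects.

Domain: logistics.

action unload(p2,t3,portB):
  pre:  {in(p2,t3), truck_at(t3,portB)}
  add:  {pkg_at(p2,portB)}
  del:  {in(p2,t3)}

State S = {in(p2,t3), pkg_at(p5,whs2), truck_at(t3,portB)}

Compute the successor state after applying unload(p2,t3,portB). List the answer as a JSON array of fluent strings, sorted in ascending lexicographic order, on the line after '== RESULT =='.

Compute (S \ del) ∪ add:
  pre ⊆ S: {in(p2,t3), truck_at(t3,portB)} ⊆ S  — applicable
  S \ del = {pkg_at(p5,whs2), truck_at(t3,portB)}
  ∪ add   = {pkg_at(p2,portB), pkg_at(p5,whs2), truck_at(t3,portB)}

== RESULT ==
["pkg_at(p2,portB)", "pkg_at(p5,whs2)", "truck_at(t3,portB)"]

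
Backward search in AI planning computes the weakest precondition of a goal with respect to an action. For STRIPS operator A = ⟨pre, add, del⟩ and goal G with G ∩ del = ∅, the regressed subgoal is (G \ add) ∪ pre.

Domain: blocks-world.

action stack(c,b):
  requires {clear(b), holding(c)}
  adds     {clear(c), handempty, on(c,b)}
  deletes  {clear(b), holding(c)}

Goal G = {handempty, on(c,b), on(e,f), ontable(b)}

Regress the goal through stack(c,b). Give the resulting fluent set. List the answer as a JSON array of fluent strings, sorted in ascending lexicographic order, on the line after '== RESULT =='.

Compute (G \ add) ∪ pre:
  G ∩ del = {}  (empty — regression defined)
  G \ add = {handempty, on(c,b), on(e,f), ontable(b)} \ {clear(c), handempty, on(c,b)} = {on(e,f), ontable(b)}
  ∪ pre   = {on(e,f), ontable(b)} ∪ {clear(b), holding(c)}
          = {clear(b), holding(c), on(e,f), ontable(b)}

== RESULT ==
["clear(b)", "holding(c)", "on(e,f)", "ontable(b)"]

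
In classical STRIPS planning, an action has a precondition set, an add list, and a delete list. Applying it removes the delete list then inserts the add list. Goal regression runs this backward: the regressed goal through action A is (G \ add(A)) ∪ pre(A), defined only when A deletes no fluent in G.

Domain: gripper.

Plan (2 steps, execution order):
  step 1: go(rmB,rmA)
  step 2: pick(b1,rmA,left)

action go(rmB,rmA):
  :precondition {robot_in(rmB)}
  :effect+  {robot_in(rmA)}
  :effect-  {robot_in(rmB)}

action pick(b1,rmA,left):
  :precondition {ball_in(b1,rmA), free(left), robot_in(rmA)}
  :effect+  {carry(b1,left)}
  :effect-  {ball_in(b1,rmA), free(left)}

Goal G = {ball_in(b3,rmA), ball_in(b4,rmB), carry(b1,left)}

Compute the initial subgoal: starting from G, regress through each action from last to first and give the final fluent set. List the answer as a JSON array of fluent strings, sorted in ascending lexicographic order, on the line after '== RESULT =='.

Regress step by step:
  through step 2 (pick(b1,rmA,left)): drop {carry(b1,left)}, keep {ball_in(b3,rmA), ball_in(b4,rmB)}, require {ball_in(b1,rmA), free(left), robot_in(rmA)}
    → {ball_in(b1,rmA), ball_in(b3,rmA), ball_in(b4,rmB), free(left), robot_in(rmA)}
  through step 1 (go(rmB,rmA)): drop {robot_in(rmA)}, keep {ball_in(b1,rmA), ball_in(b3,rmA), ball_in(b4,rmB), free(left)}, require {robot_in(rmB)}
    → {ball_in(b1,rmA), ball_in(b3,rmA), ball_in(b4,rmB), free(left), robot_in(rmB)}

== RESULT ==
["ball_in(b1,rmA)", "ball_in(b3,rmA)", "ball_in(b4,rmB)", "free(left)", "robot_in(rmB)"]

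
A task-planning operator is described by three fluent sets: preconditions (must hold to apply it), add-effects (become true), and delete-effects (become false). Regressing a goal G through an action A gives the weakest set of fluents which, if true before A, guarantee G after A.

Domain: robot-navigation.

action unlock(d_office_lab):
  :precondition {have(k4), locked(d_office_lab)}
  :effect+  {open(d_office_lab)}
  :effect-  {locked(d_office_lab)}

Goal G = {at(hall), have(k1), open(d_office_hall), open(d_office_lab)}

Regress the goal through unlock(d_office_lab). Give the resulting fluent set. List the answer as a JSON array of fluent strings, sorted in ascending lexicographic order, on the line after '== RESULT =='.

Compute (G \ add) ∪ pre:
  G ∩ del = {}  (empty — regression defined)
  G \ add = {at(hall), have(k1), open(d_office_hall), open(d_office_lab)} \ {open(d_office_lab)} = {at(hall), have(k1), open(d_office_hall)}
  ∪ pre   = {at(hall), have(k1), open(d_office_hall)} ∪ {have(k4), locked(d_office_lab)}
          = {at(hall), have(k1), have(k4), locked(d_office_lab), open(d_office_hall)}

== RESULT ==
["at(hall)", "have(k1)", "have(k4)", "locked(d_office_lab)", "open(d_office_hall)"]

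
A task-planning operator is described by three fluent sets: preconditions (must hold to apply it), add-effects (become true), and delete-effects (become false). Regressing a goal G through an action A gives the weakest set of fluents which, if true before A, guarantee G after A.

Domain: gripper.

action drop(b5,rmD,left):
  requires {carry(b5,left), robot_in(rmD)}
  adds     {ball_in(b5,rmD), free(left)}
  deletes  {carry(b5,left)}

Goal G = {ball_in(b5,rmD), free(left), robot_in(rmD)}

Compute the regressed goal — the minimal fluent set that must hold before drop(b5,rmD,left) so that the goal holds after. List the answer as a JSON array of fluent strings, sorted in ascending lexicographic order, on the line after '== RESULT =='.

Compute (G \ add) ∪ pre:
  G ∩ del = {}  (empty — regression defined)
  G \ add = {ball_in(b5,rmD), free(left), robot_in(rmD)} \ {ball_in(b5,rmD), free(left)} = {robot_in(rmD)}
  ∪ pre   = {robot_in(rmD)} ∪ {carry(b5,left), robot_in(rmD)}
          = {carry(b5,left), robot_in(rmD)}

== RESULT ==
["carry(b5,left)", "robot_in(rmD)"]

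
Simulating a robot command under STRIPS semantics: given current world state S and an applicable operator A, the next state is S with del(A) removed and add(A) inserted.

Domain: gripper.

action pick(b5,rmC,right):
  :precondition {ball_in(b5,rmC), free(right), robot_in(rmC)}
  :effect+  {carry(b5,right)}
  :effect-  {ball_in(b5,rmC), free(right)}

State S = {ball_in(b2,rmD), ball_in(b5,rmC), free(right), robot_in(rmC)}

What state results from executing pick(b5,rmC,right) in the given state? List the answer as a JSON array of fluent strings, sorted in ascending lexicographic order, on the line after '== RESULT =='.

Compute (S \ del) ∪ add:
  pre ⊆ S: {ball_in(b5,rmC), free(right), robot_in(rmC)} ⊆ S  — applicable
  S \ del = {ball_in(b2,rmD), robot_in(rmC)}
  ∪ add   = {ball_in(b2,rmD), carry(b5,right), robot_in(rmC)}

== RESULT ==
["ball_in(b2,rmD)", "carry(b5,right)", "robot_in(rmC)"]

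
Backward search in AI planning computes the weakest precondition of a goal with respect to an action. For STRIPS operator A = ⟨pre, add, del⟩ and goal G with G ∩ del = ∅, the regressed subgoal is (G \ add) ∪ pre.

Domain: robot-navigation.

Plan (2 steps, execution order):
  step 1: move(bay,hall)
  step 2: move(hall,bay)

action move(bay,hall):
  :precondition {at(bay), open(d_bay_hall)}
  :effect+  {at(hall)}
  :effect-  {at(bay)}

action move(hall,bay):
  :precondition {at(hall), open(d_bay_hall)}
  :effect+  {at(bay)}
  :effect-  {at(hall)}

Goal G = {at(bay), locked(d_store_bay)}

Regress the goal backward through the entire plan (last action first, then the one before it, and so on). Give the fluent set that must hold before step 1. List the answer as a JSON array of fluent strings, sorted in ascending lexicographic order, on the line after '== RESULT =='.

Regress step by step:
  through step 2 (move(hall,bay)): drop {at(bay)}, keep {locked(d_store_bay)}, require {at(hall), open(d_bay_hall)}
    → {at(hall), locked(d_store_bay), open(d_bay_hall)}
  through step 1 (move(bay,hall)): drop {at(hall)}, keep {locked(d_store_bay), open(d_bay_hall)}, require {at(bay), open(d_bay_hall)}
    → {at(bay), locked(d_store_bay), open(d_bay_hall)}

== RESULT ==
["at(bay)", "locked(d_store_bay)", "open(d_bay_hall)"]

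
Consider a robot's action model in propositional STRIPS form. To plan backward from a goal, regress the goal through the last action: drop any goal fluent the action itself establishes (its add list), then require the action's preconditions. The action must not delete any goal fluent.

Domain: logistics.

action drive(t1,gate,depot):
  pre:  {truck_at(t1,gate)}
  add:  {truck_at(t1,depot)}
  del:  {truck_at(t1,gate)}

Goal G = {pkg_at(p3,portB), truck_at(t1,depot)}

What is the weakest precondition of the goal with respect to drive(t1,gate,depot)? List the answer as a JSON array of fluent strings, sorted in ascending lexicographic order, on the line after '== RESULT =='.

Compute (G \ add) ∪ pre:
  G ∩ del = {}  (empty — regression defined)
  G \ add = {pkg_at(p3,portB), truck_at(t1,depot)} \ {truck_at(t1,depot)} = {pkg_at(p3,portB)}
  ∪ pre   = {pkg_at(p3,portB)} ∪ {truck_at(t1,gate)}
          = {pkg_at(p3,portB), truck_at(t1,gate)}

== RESULT ==
["pkg_at(p3,portB)", "truck_at(t1,gate)"]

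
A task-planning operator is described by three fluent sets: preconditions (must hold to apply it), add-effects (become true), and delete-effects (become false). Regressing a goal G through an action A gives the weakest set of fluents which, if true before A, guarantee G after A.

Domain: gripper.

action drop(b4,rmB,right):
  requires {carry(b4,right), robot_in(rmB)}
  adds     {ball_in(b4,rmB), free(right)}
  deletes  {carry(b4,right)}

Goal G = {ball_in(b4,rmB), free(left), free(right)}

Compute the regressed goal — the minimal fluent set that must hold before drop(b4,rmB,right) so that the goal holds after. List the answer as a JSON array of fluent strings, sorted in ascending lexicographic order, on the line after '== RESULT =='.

Regress:
  G ∩ del = {}  (empty — regression defined)
  G \ add = {ball_in(b4,rmB), free(left), free(right)} \ {ball_in(b4,rmB), free(right)} = {free(left)}
  ∪ pre   = {free(left)} ∪ {carry(b4,right), robot_in(rmB)}
          = {carry(b4,right), free(left), robot_in(rmB)}

== RESULT ==
["carry(b4,right)", "free(left)", "robot_in(rmB)"]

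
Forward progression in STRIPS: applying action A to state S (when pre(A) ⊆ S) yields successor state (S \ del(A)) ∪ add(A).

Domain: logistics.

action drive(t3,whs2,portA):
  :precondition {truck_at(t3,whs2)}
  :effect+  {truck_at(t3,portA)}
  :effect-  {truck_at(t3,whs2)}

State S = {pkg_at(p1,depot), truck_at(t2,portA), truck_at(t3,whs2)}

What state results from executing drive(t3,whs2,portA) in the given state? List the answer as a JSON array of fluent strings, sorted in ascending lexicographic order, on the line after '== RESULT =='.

Progress:
  pre ⊆ S: {truck_at(t3,whs2)} ⊆ S  — applicable
  S \ del = {pkg_at(p1,depot), truck_at(t2,portA)}
  ∪ add   = {pkg_at(p1,depot), truck_at(t2,portA), truck_at(t3,portA)}

== RESULT ==
["pkg_at(p1,depot)", "truck_at(t2,portA)", "truck_at(t3,portA)"]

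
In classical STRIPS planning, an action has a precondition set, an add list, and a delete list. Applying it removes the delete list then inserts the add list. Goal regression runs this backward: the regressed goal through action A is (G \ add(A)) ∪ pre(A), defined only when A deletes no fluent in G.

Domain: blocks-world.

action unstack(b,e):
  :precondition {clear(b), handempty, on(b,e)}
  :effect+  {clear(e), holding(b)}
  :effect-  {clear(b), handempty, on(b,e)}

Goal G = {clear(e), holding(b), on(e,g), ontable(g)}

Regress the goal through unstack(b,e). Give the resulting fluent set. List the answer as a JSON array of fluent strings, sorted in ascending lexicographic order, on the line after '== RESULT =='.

Compute (G \ add) ∪ pre:
  G ∩ del = {}  (empty — regression defined)
  G \ add = {clear(e), holding(b), on(e,g), ontable(g)} \ {clear(e), holding(b)} = {on(e,g), ontable(g)}
  ∪ pre   = {on(e,g), ontable(g)} ∪ {clear(b), handempty, on(b,e)}
          = {clear(b), handempty, on(b,e), on(e,g), ontable(g)}

== RESULT ==
["clear(b)", "handempty", "on(b,e)", "on(e,g)", "ontable(g)"]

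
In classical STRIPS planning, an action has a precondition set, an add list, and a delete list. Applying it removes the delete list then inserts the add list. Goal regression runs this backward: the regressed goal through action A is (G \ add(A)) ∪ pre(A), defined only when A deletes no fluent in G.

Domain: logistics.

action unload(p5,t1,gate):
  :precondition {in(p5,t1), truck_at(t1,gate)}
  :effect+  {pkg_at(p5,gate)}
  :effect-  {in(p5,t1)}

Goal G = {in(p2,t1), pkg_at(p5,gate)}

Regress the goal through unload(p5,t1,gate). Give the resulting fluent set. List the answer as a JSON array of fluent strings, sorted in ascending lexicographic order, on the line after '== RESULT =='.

Compute (G \ add) ∪ pre:
  G ∩ del = {}  (empty — regression defined)
  G \ add = {in(p2,t1), pkg_at(p5,gate)} \ {pkg_at(p5,gate)} = {in(p2,t1)}
  ∪ pre   = {in(p2,t1)} ∪ {in(p5,t1), truck_at(t1,gate)}
          = {in(p2,t1), in(p5,t1), truck_at(t1,gate)}

== RESULT ==
["in(p2,t1)", "in(p5,t1)", "truck_at(t1,gate)"]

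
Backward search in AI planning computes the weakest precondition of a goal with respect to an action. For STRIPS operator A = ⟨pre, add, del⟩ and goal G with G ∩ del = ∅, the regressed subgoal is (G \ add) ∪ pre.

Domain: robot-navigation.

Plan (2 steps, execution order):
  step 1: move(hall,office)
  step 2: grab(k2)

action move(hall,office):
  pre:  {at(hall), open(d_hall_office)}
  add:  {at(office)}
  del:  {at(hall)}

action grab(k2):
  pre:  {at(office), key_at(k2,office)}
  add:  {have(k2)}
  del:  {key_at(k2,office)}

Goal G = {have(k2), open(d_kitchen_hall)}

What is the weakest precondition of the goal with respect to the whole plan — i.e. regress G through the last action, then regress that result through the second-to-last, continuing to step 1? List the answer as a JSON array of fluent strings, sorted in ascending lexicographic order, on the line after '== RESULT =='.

Work backward from the goal:
  through step 2 (grab(k2)): drop {have(k2)}, keep {open(d_kitchen_hall)}, require {at(office), key_at(k2,office)}
    → {at(office), key_at(k2,office), open(d_kitchen_hall)}
  through step 1 (move(hall,office)): drop {at(office)}, keep {key_at(k2,office), open(d_kitchen_hall)}, require {at(hall), open(d_hall_office)}
    → {at(hall), key_at(k2,office), open(d_hall_office), open(d_kitchen_hall)}

== RESULT ==
["at(hall)", "key_at(k2,office)", "open(d_hall_office)", "open(d_kitchen_hall)"]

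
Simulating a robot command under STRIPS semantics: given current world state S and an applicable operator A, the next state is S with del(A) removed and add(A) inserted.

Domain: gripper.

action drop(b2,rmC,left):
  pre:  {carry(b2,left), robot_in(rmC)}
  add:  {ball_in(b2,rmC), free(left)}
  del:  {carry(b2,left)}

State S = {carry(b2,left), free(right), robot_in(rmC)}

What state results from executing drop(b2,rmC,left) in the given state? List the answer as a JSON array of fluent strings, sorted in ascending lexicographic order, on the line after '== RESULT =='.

Compute (S \ del) ∪ add:
  pre ⊆ S: {carry(b2,left), robot_in(rmC)} ⊆ S  — applicable
  S \ del = {free(right), robot_in(rmC)}
  ∪ add   = {ball_in(b2,rmC), free(left), free(right), robot_in(rmC)}

== RESULT ==
["ball_in(b2,rmC)", "free(left)", "free(right)", "robot_in(rmC)"]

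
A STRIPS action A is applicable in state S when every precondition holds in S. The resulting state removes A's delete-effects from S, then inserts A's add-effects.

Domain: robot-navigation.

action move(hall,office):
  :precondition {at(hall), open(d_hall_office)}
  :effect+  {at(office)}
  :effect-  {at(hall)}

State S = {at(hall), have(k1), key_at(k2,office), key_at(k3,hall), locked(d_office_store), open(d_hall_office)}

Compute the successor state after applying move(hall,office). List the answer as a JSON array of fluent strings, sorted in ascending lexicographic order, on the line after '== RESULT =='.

Compute (S \ del) ∪ add:
  pre ⊆ S: {at(hall), open(d_hall_office)} ⊆ S  — applicable
  S \ del = {have(k1), key_at(k2,office), key_at(k3,hall), locked(d_office_store), open(d_hall_office)}
  ∪ add   = {at(office), have(k1), key_at(k2,office), key_at(k3,hall), locked(d_office_store), open(d_hall_office)}

== RESULT ==
["at(office)", "have(k1)", "key_at(k2,office)", "key_at(k3,hall)", "locked(d_office_store)", "open(d_hall_office)"]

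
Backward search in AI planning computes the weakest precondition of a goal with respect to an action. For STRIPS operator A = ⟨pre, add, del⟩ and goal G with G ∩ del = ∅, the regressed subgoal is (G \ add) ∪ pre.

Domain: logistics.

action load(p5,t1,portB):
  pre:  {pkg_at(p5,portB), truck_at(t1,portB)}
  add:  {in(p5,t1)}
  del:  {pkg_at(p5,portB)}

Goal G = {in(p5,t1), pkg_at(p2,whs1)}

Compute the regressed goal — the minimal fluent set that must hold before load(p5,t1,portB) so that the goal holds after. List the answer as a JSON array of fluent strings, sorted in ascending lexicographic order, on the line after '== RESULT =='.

Regress:
  G ∩ del = {}  (empty — regression defined)
  G \ add = {in(p5,t1), pkg_at(p2,whs1)} \ {in(p5,t1)} = {pkg_at(p2,whs1)}
  ∪ pre   = {pkg_at(p2,whs1)} ∪ {pkg_at(p5,portB), truck_at(t1,portB)}
          = {pkg_at(p2,whs1), pkg_at(p5,portB), truck_at(t1,portB)}

== RESULT ==
["pkg_at(p2,whs1)", "pkg_at(p5,portB)", "truck_at(t1,portB)"]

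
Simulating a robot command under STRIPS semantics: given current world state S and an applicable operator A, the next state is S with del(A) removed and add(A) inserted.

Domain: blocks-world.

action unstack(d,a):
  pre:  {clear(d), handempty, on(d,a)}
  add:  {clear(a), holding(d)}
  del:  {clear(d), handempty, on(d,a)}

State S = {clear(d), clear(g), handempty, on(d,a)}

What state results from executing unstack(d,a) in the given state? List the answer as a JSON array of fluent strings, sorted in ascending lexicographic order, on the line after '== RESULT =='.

Compute (S \ del) ∪ add:
  pre ⊆ S: {clear(d), handempty, on(d,a)} ⊆ S  — applicable
  S \ del = {clear(g)}
  ∪ add   = {clear(a), clear(g), holding(d)}

== RESULT ==
["clear(a)", "clear(g)", "holding(d)"]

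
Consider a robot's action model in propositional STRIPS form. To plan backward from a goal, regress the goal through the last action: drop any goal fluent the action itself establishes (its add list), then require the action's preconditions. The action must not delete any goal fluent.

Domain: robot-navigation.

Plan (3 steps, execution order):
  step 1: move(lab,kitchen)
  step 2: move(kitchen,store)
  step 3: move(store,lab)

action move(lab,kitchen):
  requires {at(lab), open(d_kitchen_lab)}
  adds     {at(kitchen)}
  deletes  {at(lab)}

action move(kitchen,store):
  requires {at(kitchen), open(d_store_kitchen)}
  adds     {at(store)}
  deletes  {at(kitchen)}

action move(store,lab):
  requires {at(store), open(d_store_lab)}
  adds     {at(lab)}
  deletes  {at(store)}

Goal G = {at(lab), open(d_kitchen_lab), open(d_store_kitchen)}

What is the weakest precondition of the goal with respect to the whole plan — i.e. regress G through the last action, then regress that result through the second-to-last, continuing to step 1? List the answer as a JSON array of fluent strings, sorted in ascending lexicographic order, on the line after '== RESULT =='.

Regress step by step:
  through step 3 (move(store,lab)): drop {at(lab)}, keep {open(d_kitchen_lab), open(d_store_kitchen)}, require {at(store), open(d_store_lab)}
    → {at(store), open(d_kitchen_lab), open(d_store_kitchen), open(d_store_lab)}
  through step 2 (move(kitchen,store)): drop {at(store)}, keep {open(d_kitchen_lab), open(d_store_kitchen), open(d_store_lab)}, require {at(kitchen), open(d_store_kitchen)}
    → {at(kitchen), open(d_kitchen_lab), open(d_store_kitchen), open(d_store_lab)}
  through step 1 (move(lab,kitchen)): drop {at(kitchen)}, keep {open(d_kitchen_lab), open(d_store_kitchen), open(d_store_lab)}, require {at(lab), open(d_kitchen_lab)}
    → {at(lab), open(d_kitchen_lab), open(d_store_kitchen), open(d_store_lab)}

== RESULT ==
["at(lab)", "open(d_kitchen_lab)", "open(d_store_kitchen)", "open(d_store_lab)"]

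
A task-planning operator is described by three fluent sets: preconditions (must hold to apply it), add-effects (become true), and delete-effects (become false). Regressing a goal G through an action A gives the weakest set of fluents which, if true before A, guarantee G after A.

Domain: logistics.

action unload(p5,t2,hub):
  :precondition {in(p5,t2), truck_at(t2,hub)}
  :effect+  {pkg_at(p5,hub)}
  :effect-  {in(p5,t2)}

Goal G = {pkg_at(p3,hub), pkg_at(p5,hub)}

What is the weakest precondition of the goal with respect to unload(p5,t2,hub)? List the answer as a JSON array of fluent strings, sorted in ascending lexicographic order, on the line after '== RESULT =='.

Compute (G \ add) ∪ pre:
  G ∩ del = {}  (empty — regression defined)
  G \ add = {pkg_at(p3,hub), pkg_at(p5,hub)} \ {pkg_at(p5,hub)} = {pkg_at(p3,hub)}
  ∪ pre   = {pkg_at(p3,hub)} ∪ {in(p5,t2), truck_at(t2,hub)}
          = {in(p5,t2), pkg_at(p3,hub), truck_at(t2,hub)}

== RESULT ==
["in(p5,t2)", "pkg_at(p3,hub)", "truck_at(t2,hub)"]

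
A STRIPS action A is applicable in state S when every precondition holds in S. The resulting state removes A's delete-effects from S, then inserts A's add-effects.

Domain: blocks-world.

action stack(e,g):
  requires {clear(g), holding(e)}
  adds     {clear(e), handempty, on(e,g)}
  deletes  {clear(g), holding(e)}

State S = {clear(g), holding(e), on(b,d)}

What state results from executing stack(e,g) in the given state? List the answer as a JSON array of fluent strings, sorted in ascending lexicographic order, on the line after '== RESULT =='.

Compute (S \ del) ∪ add:
  pre ⊆ S: {clear(g), holding(e)} ⊆ S  — applicable
  S \ del = {on(b,d)}
  ∪ add   = {clear(e), handempty, on(b,d), on(e,g)}

== RESULT ==
["clear(e)", "handempty", "on(b,d)", "on(e,g)"]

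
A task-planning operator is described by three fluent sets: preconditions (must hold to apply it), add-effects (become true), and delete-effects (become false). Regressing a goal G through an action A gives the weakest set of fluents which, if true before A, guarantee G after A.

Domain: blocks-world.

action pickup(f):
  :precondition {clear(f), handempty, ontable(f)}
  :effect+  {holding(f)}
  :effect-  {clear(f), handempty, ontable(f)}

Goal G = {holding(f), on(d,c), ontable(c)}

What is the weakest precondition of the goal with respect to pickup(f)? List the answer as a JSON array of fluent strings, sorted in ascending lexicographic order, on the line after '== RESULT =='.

Regress:
  G ∩ del = {}  (empty — regression defined)
  G \ add = {holding(f), on(d,c), ontable(c)} \ {holding(f)} = {on(d,c), ontable(c)}
  ∪ pre   = {on(d,c), ontable(c)} ∪ {clear(f), handempty, ontable(f)}
          = {clear(f), handempty, on(d,c), ontable(c), ontable(f)}

== RESULT ==
["clear(f)", "handempty", "on(d,c)", "ontable(c)", "ontable(f)"]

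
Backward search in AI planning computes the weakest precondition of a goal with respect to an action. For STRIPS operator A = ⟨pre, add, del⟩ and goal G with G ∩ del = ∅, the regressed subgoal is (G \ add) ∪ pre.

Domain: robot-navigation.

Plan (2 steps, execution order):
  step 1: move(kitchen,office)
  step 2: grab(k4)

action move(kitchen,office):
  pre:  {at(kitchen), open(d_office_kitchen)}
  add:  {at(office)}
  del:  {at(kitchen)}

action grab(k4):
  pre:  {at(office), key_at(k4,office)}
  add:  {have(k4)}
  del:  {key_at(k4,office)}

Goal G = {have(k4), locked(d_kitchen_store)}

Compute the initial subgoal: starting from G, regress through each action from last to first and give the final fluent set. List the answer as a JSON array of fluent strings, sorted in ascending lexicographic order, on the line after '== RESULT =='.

Regress step by step:
  through step 2 (grab(k4)): drop {have(k4)}, keep {locked(d_kitchen_store)}, require {at(office), key_at(k4,office)}
    → {at(office), key_at(k4,office), locked(d_kitchen_store)}
  through step 1 (move(kitchen,office)): drop {at(office)}, keep {key_at(k4,office), locked(d_kitchen_store)}, require {at(kitchen), open(d_office_kitchen)}
    → {at(kitchen), key_at(k4,office), locked(d_kitchen_store), open(d_office_kitchen)}

== RESULT ==
["at(kitchen)", "key_at(k4,office)", "locked(d_kitchen_store)", "open(d_office_kitchen)"]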